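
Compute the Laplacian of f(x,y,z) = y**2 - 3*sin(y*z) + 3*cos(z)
3*y**2*sin(y*z) + 3*z**2*sin(y*z) - 3*cos(z) + 2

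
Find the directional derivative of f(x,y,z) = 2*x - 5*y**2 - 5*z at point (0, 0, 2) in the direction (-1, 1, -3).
13*sqrt(11)/11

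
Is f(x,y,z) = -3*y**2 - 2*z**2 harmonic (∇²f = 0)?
No, ∇²f = -10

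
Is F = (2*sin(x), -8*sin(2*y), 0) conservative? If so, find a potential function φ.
Yes, F is conservative. φ = -2*cos(x) + 4*cos(2*y)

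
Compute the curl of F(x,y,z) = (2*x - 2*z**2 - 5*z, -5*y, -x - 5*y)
(-5, -4*z - 4, 0)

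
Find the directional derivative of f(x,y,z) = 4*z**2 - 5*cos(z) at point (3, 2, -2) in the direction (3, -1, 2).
-sqrt(14)*(5*sin(2) + 16)/7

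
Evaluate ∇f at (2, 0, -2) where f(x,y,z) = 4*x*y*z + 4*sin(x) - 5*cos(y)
(4*cos(2), -16, 0)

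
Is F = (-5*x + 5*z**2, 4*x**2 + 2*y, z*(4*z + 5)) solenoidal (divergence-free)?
No, ∇·F = 8*z + 2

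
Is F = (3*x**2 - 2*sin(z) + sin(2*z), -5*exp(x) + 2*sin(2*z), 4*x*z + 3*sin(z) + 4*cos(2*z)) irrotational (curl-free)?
No, ∇×F = (-4*cos(2*z), -4*z - 2*cos(z) + 2*cos(2*z), -5*exp(x))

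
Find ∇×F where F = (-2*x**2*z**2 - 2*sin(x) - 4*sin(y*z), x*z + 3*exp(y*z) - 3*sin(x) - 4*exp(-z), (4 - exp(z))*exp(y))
(((-x - 3*y*exp(y*z) + (4 - exp(z))*exp(y))*exp(z) - 4)*exp(-z), -4*x**2*z - 4*y*cos(y*z), 4*z*cos(y*z) + z - 3*cos(x))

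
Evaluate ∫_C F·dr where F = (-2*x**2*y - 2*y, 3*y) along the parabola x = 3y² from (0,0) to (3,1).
-251/14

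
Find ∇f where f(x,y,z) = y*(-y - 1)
(0, -2*y - 1, 0)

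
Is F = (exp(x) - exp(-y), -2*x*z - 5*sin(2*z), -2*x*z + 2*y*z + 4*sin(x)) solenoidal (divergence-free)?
No, ∇·F = -2*x + 2*y + exp(x)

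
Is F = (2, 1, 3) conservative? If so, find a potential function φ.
Yes, F is conservative. φ = 2*x + y + 3*z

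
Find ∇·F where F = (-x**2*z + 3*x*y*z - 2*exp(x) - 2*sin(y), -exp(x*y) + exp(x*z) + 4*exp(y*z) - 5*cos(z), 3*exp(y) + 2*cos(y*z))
-2*x*z - x*exp(x*y) + 3*y*z - 2*y*sin(y*z) + 4*z*exp(y*z) - 2*exp(x)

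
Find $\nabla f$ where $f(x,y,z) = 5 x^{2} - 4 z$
(10*x, 0, -4)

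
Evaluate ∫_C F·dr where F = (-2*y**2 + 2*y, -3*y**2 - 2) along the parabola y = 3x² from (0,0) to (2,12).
-9256/5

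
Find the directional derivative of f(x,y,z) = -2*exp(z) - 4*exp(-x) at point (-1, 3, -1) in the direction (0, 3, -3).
sqrt(2)*exp(-1)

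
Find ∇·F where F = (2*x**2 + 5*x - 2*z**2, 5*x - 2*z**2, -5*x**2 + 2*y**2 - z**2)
4*x - 2*z + 5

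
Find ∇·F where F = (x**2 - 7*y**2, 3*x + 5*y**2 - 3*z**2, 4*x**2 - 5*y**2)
2*x + 10*y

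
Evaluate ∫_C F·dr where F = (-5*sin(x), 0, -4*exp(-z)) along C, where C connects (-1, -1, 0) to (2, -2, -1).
-4 - 5*cos(1) + 5*cos(2) + 4*E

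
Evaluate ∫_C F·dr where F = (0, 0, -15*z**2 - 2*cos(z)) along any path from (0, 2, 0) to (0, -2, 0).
0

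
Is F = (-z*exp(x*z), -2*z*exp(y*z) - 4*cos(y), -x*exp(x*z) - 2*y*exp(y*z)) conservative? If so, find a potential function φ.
Yes, F is conservative. φ = -exp(x*z) - 2*exp(y*z) - 4*sin(y)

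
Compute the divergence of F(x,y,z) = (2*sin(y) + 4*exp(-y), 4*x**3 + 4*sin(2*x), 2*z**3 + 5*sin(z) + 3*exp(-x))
6*z**2 + 5*cos(z)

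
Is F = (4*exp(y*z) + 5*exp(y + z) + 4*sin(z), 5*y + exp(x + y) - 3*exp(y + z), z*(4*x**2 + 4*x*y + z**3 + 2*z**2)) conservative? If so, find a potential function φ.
No, ∇×F = (4*x*z + 3*exp(y + z), 4*y*exp(y*z) - 4*z*(2*x + y) + 5*exp(y + z) + 4*cos(z), -4*z*exp(y*z) + exp(x + y) - 5*exp(y + z)) ≠ 0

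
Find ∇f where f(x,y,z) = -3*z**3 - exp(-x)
(exp(-x), 0, -9*z**2)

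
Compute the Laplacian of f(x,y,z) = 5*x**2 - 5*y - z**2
8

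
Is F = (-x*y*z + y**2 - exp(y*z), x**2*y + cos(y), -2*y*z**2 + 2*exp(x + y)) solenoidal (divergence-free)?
No, ∇·F = x**2 - 5*y*z - sin(y)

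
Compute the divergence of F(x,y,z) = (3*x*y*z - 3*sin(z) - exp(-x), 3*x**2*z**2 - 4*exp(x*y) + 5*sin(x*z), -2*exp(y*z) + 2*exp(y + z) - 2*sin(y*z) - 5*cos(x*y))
-4*x*exp(x*y) + 3*y*z - 2*y*exp(y*z) - 2*y*cos(y*z) + 2*exp(y + z) + exp(-x)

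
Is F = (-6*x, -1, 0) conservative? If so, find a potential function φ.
Yes, F is conservative. φ = -3*x**2 - y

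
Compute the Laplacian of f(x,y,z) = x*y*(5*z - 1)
0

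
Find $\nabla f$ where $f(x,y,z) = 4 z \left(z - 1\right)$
(0, 0, 8*z - 4)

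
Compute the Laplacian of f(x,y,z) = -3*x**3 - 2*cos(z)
-18*x + 2*cos(z)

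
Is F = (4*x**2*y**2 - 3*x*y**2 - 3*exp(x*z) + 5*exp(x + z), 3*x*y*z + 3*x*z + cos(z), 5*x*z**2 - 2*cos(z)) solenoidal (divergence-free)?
No, ∇·F = 8*x*y**2 + 13*x*z - 3*y**2 - 3*z*exp(x*z) + 5*exp(x + z) + 2*sin(z)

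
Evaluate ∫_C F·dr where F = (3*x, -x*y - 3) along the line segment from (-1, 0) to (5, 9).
-225/2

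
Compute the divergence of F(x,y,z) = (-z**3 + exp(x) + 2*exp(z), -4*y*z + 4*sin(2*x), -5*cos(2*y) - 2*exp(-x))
-4*z + exp(x)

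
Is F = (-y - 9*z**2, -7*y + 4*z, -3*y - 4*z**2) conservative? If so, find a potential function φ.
No, ∇×F = (-7, -18*z, 1) ≠ 0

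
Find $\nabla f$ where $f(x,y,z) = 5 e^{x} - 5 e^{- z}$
(5*exp(x), 0, 5*exp(-z))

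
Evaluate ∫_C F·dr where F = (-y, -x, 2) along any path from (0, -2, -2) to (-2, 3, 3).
16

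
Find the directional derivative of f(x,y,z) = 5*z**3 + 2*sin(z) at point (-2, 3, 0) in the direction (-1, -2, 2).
4/3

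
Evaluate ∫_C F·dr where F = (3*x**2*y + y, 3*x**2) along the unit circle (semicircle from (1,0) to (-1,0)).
-7*pi/8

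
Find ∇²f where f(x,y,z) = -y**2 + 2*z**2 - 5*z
2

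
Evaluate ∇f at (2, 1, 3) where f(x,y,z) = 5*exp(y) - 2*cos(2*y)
(0, 4*sin(2) + 5*E, 0)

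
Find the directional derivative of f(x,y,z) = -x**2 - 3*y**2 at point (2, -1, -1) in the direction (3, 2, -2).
0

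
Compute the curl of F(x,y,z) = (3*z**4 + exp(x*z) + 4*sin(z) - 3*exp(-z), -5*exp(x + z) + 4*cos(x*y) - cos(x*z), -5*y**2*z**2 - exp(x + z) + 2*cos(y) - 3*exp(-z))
(-x*sin(x*z) - 10*y*z**2 + 5*exp(x + z) - 2*sin(y), x*exp(x*z) + 12*z**3 + exp(x + z) + 4*cos(z) + 3*exp(-z), -4*y*sin(x*y) + z*sin(x*z) - 5*exp(x + z))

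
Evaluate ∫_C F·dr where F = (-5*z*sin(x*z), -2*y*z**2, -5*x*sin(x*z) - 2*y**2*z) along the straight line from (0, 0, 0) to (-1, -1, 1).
-6 + 5*cos(1)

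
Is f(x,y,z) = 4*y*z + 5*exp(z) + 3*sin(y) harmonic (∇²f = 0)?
No, ∇²f = 5*exp(z) - 3*sin(y)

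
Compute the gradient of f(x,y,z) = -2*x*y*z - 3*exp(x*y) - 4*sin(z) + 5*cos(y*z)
(y*(-2*z - 3*exp(x*y)), -2*x*z - 3*x*exp(x*y) - 5*z*sin(y*z), -2*x*y - 5*y*sin(y*z) - 4*cos(z))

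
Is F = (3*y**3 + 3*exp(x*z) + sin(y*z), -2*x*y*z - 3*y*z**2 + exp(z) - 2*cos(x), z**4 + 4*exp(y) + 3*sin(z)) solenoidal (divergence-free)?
No, ∇·F = -2*x*z + 4*z**3 - 3*z**2 + 3*z*exp(x*z) + 3*cos(z)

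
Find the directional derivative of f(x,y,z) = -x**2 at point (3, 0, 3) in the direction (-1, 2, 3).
3*sqrt(14)/7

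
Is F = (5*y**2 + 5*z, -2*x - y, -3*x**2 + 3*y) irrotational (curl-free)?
No, ∇×F = (3, 6*x + 5, -10*y - 2)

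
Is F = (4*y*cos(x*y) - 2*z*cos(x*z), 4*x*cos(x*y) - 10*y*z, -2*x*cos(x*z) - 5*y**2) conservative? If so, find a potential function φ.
Yes, F is conservative. φ = -5*y**2*z + 4*sin(x*y) - 2*sin(x*z)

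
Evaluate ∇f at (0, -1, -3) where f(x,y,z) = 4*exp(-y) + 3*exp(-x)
(-3, -4*E, 0)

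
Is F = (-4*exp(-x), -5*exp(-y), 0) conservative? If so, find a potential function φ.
Yes, F is conservative. φ = 5*exp(-y) + 4*exp(-x)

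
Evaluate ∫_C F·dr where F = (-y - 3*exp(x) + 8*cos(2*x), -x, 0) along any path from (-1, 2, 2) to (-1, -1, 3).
-3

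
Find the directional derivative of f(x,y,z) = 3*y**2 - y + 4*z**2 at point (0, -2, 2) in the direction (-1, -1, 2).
15*sqrt(6)/2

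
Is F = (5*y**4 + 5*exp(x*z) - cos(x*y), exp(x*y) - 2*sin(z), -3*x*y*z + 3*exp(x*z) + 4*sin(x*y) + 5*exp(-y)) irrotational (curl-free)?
No, ∇×F = (-3*x*z + 4*x*cos(x*y) + 2*cos(z) - 5*exp(-y), 5*x*exp(x*z) + 3*y*z - 4*y*cos(x*y) - 3*z*exp(x*z), -x*sin(x*y) - 20*y**3 + y*exp(x*y))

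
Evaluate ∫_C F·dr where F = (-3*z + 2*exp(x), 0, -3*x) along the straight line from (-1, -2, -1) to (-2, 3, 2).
-2*exp(-1) + 2*exp(-2) + 15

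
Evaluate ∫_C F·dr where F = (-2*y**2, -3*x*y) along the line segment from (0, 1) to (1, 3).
-47/3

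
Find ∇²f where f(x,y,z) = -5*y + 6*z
0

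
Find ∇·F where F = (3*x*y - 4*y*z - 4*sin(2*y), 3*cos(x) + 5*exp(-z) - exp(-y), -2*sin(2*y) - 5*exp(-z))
3*y + 5*exp(-z) + exp(-y)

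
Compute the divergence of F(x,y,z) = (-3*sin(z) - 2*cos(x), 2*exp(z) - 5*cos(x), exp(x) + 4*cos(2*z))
2*sin(x) - 8*sin(2*z)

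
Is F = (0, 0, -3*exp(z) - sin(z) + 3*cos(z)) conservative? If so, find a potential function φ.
Yes, F is conservative. φ = -3*exp(z) + 3*sin(z) + cos(z)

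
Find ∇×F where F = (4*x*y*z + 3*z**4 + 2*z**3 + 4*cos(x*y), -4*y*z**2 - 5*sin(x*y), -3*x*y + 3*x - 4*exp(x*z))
(-3*x + 8*y*z, 4*x*y + 3*y + 12*z**3 + 6*z**2 + 4*z*exp(x*z) - 3, -4*x*z + 4*x*sin(x*y) - 5*y*cos(x*y))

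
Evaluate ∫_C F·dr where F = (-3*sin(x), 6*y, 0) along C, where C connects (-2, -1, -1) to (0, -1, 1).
3 - 3*cos(2)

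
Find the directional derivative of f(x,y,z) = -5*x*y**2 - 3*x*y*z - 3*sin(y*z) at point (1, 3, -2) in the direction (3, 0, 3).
-9*sqrt(2)*(cos(6) + 4)/2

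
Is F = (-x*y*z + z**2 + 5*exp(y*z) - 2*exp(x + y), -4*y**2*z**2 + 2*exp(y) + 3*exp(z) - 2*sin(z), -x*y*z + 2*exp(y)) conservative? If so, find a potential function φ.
No, ∇×F = (-x*z + 8*y**2*z + 2*exp(y) - 3*exp(z) + 2*cos(z), -x*y + y*z + 5*y*exp(y*z) + 2*z, x*z - 5*z*exp(y*z) + 2*exp(x + y)) ≠ 0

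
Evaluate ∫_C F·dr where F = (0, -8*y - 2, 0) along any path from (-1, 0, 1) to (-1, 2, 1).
-20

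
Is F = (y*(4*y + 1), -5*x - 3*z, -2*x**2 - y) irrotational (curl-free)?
No, ∇×F = (2, 4*x, -8*y - 6)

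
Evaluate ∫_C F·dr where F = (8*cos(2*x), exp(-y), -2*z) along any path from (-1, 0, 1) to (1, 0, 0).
1 + 8*sin(2)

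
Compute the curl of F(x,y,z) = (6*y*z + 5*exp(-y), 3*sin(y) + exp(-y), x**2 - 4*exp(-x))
(0, -2*x + 6*y - 4*exp(-x), -6*z + 5*exp(-y))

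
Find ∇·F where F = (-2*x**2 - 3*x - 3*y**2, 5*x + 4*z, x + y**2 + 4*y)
-4*x - 3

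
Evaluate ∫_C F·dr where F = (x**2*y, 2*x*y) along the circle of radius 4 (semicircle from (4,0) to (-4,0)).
256/3 - 32*pi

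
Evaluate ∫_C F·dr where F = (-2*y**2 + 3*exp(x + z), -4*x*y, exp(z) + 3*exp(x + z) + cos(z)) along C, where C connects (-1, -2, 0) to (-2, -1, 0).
-4 - 3*exp(-1) + 3*exp(-2)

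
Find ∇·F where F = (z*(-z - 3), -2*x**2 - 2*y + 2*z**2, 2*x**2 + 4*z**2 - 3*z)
8*z - 5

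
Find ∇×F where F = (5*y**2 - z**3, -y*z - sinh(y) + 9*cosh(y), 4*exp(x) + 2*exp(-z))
(y, -3*z**2 - 4*exp(x), -10*y)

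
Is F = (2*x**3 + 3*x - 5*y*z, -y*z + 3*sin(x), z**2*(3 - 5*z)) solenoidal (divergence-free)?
No, ∇·F = 6*x**2 - 15*z**2 + 5*z + 3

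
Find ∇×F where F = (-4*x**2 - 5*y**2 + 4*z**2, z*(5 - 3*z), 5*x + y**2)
(2*y + 6*z - 5, 8*z - 5, 10*y)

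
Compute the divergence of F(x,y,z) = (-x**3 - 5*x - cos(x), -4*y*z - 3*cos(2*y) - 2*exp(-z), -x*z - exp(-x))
-3*x**2 - x - 4*z + sin(x) + 6*sin(2*y) - 5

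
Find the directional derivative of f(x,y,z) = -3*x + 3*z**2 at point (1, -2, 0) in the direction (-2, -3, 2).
6*sqrt(17)/17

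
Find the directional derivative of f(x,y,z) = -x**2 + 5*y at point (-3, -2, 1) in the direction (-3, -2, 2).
-28*sqrt(17)/17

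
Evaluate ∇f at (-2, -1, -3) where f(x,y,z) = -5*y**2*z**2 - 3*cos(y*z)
(0, 90 - 9*sin(3), 30 - 3*sin(3))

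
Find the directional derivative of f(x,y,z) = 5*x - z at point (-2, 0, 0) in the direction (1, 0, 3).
sqrt(10)/5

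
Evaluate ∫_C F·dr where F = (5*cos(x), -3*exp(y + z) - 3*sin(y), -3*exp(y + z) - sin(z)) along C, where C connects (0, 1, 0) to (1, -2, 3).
-3*cos(1) + 3*cos(2) - 1 + cos(3) + 5*sin(1)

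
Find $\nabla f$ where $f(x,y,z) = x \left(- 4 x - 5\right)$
(-8*x - 5, 0, 0)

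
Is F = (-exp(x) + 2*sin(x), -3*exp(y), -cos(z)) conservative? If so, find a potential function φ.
Yes, F is conservative. φ = -exp(x) - 3*exp(y) - sin(z) - 2*cos(x)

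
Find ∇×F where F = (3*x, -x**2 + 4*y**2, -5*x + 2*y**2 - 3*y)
(4*y - 3, 5, -2*x)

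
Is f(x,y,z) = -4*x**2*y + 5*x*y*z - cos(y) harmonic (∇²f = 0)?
No, ∇²f = -8*y + cos(y)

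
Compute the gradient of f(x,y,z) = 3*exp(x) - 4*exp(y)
(3*exp(x), -4*exp(y), 0)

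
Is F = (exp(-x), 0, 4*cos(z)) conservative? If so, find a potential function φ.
Yes, F is conservative. φ = 4*sin(z) - exp(-x)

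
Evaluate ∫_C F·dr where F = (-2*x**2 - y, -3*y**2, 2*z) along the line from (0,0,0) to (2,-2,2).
26/3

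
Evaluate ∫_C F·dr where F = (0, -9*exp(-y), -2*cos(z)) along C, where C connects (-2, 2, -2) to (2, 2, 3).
-2*sin(2) - 2*sin(3)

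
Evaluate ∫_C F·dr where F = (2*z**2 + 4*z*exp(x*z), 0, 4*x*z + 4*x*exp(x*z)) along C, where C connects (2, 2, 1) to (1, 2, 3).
-4*exp(2) + 14 + 4*exp(3)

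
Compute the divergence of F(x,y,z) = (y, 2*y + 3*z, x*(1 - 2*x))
2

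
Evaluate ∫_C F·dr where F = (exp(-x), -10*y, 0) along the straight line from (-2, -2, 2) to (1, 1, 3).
-exp(-1) + exp(2) + 15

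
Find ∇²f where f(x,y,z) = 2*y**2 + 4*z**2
12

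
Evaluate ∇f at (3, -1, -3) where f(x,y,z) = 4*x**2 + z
(24, 0, 1)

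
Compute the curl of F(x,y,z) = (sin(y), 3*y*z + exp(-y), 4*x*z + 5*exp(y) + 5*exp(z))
(-3*y + 5*exp(y), -4*z, -cos(y))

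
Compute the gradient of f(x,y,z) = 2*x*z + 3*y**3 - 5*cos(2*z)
(2*z, 9*y**2, 2*x + 10*sin(2*z))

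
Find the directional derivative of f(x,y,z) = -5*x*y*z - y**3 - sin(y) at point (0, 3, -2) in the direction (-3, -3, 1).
3*sqrt(19)*(-3 + cos(3))/19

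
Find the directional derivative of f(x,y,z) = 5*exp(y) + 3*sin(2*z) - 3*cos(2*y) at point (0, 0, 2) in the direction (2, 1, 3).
sqrt(14)*(18*cos(4) + 5)/14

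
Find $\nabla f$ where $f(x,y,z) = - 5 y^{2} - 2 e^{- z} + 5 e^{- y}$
(0, -10*y - 5*exp(-y), 2*exp(-z))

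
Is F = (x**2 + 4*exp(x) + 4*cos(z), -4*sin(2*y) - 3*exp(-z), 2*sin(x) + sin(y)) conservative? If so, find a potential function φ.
No, ∇×F = (cos(y) - 3*exp(-z), -4*sin(z) - 2*cos(x), 0) ≠ 0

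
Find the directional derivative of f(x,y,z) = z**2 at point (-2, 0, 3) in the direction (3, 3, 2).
6*sqrt(22)/11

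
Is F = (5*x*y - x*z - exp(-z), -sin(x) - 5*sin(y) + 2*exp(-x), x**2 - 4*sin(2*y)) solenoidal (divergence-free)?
No, ∇·F = 5*y - z - 5*cos(y)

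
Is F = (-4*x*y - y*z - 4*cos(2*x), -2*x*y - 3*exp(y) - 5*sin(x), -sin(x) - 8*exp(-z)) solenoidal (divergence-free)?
No, ∇·F = -2*x - 4*y - 3*exp(y) + 8*sin(2*x) + 8*exp(-z)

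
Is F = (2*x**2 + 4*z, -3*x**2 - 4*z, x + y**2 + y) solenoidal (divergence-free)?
No, ∇·F = 4*x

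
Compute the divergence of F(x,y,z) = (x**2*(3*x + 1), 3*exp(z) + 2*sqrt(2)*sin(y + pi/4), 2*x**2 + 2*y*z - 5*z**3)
9*x**2 + 2*x + 2*y - 15*z**2 + 2*sqrt(2)*cos(y + pi/4)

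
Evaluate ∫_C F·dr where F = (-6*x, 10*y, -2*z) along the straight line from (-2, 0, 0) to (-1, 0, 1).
8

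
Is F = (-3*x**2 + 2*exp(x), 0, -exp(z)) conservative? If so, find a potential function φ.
Yes, F is conservative. φ = -x**3 + 2*exp(x) - exp(z)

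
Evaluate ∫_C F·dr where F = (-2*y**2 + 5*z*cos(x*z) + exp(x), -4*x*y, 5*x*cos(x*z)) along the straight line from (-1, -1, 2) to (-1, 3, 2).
16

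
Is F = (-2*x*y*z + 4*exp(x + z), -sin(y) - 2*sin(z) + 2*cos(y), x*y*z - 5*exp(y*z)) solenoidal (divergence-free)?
No, ∇·F = x*y - 2*y*z - 5*y*exp(y*z) + 4*exp(x + z) - 2*sin(y) - cos(y)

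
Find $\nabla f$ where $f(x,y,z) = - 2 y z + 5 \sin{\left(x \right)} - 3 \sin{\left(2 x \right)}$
(5*cos(x) - 6*cos(2*x), -2*z, -2*y)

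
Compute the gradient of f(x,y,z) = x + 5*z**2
(1, 0, 10*z)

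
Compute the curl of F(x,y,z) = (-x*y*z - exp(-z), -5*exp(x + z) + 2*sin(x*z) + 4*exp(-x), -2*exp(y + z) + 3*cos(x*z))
(-2*x*cos(x*z) + 5*exp(x + z) - 2*exp(y + z), -x*y + 3*z*sin(x*z) + exp(-z), x*z + 2*z*cos(x*z) - 5*exp(x + z) - 4*exp(-x))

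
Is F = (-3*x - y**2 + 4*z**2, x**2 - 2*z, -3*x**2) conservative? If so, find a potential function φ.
No, ∇×F = (2, 6*x + 8*z, 2*x + 2*y) ≠ 0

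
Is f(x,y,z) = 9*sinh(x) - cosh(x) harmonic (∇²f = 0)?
No, ∇²f = 9*sinh(x) - cosh(x)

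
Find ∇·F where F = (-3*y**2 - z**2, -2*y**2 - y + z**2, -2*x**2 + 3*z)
2 - 4*y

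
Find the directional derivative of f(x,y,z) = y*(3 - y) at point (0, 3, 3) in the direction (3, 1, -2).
-3*sqrt(14)/14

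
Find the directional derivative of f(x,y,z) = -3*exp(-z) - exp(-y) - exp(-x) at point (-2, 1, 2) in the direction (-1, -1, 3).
sqrt(11)*(-exp(4) - E + 9)*exp(-2)/11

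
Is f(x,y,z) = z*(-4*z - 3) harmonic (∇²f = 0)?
No, ∇²f = -8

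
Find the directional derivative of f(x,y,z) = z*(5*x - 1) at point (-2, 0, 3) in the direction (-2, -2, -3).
3*sqrt(17)/17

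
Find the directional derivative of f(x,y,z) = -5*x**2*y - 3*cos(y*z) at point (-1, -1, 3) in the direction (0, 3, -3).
-sqrt(2)*(12*sin(3) + 5)/2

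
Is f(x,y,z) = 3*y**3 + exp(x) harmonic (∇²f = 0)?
No, ∇²f = 18*y + exp(x)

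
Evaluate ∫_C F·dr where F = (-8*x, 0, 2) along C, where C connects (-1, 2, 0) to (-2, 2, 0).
-12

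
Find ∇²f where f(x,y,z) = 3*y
0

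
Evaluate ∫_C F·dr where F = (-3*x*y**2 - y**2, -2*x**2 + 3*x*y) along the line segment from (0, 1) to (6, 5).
-800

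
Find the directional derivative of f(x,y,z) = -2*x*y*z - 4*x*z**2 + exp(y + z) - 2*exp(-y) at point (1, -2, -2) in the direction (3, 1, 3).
2*sqrt(19)*(-4*exp(4) + 2 + exp(6))*exp(-4)/19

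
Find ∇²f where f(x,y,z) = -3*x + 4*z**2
8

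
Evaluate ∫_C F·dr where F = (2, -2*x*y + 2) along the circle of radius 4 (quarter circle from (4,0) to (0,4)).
-128/3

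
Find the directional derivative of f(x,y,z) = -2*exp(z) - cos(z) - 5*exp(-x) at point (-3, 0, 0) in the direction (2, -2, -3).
2*sqrt(17)*(3 + 5*exp(3))/17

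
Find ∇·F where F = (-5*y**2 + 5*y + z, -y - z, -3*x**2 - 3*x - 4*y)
-1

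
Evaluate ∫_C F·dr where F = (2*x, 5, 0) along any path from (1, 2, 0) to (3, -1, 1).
-7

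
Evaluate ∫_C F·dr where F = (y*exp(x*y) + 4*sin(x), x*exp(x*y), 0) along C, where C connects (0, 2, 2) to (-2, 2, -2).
exp(-4) - 4*cos(2) + 3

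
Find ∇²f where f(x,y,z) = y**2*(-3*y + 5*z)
-18*y + 10*z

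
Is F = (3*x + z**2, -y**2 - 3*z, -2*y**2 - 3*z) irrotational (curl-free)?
No, ∇×F = (3 - 4*y, 2*z, 0)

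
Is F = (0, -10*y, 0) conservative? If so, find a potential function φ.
Yes, F is conservative. φ = -5*y**2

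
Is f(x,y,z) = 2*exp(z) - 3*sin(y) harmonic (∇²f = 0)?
No, ∇²f = 2*exp(z) + 3*sin(y)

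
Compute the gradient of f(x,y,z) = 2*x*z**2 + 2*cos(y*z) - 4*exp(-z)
(2*z**2, -2*z*sin(y*z), 4*x*z - 2*y*sin(y*z) + 4*exp(-z))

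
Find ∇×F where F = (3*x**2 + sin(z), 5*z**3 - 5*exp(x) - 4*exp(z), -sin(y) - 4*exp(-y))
(-15*z**2 + 4*exp(z) - cos(y) + 4*exp(-y), cos(z), -5*exp(x))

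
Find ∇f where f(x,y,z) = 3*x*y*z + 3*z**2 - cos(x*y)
(y*(3*z + sin(x*y)), x*(3*z + sin(x*y)), 3*x*y + 6*z)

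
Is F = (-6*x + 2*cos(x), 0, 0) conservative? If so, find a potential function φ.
Yes, F is conservative. φ = -3*x**2 + 2*sin(x)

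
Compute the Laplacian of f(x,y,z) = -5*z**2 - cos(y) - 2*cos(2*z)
cos(y) + 8*cos(2*z) - 10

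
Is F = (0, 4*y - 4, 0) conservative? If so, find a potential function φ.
Yes, F is conservative. φ = 2*y*(y - 2)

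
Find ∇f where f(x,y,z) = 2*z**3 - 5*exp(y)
(0, -5*exp(y), 6*z**2)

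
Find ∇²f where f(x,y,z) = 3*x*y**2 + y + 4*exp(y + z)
6*x + 8*exp(y + z)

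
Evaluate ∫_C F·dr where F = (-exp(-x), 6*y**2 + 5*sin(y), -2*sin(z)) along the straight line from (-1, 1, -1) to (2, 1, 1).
(1 - exp(3))*exp(-2)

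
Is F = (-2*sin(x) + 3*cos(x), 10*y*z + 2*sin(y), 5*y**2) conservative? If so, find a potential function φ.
Yes, F is conservative. φ = 5*y**2*z + 3*sin(x) + 2*cos(x) - 2*cos(y)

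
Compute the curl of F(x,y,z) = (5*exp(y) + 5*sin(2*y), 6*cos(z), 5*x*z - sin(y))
(6*sin(z) - cos(y), -5*z, -5*exp(y) - 10*cos(2*y))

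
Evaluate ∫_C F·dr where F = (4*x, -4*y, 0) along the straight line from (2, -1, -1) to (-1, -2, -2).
-12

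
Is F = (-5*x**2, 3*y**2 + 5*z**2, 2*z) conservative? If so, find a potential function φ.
No, ∇×F = (-10*z, 0, 0) ≠ 0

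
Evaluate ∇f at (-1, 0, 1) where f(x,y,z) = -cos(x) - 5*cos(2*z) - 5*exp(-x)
(-sin(1) + 5*E, 0, 10*sin(2))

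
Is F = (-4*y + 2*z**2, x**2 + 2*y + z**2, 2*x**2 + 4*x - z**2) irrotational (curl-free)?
No, ∇×F = (-2*z, -4*x + 4*z - 4, 2*x + 4)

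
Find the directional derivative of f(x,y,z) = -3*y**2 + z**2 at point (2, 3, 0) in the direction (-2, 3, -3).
-27*sqrt(22)/11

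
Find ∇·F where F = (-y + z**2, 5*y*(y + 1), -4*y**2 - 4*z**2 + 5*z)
10*y - 8*z + 10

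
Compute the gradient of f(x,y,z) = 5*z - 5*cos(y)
(0, 5*sin(y), 5)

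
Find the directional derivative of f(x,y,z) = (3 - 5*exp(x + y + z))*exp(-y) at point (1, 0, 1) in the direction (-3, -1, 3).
3*sqrt(19)/19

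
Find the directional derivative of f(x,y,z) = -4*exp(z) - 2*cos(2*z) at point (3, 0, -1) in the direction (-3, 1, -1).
4*sqrt(11)*(1 + E*sin(2))*exp(-1)/11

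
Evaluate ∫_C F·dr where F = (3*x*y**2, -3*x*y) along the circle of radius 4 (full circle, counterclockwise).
0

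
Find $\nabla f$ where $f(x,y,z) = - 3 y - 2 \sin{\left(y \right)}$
(0, -2*cos(y) - 3, 0)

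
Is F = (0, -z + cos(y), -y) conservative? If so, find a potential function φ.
Yes, F is conservative. φ = -y*z + sin(y)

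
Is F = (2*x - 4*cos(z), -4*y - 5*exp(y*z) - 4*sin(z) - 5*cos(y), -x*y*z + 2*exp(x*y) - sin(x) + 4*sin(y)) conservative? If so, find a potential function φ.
No, ∇×F = (-x*z + 2*x*exp(x*y) + 5*y*exp(y*z) + 4*cos(y) + 4*cos(z), y*z - 2*y*exp(x*y) + 4*sin(z) + cos(x), 0) ≠ 0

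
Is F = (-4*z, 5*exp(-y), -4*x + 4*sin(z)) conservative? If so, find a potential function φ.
Yes, F is conservative. φ = -4*x*z - 4*cos(z) - 5*exp(-y)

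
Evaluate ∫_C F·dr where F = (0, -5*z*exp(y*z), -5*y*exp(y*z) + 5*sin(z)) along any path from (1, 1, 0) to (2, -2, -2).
-5*exp(4) - 5*cos(2) + 10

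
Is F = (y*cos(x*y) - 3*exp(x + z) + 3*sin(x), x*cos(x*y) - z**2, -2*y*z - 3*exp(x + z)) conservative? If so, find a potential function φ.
Yes, F is conservative. φ = -y*z**2 - 3*exp(x + z) + sin(x*y) - 3*cos(x)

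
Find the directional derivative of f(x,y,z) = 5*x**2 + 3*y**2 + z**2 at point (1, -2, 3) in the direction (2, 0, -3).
2*sqrt(13)/13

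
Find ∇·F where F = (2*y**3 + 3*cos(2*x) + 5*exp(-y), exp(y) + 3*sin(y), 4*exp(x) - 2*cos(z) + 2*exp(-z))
exp(y) - 6*sin(2*x) + 2*sin(z) + 3*cos(y) - 2*exp(-z)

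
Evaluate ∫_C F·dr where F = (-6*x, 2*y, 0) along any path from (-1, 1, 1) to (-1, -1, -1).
0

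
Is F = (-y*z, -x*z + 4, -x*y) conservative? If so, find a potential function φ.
Yes, F is conservative. φ = y*(-x*z + 4)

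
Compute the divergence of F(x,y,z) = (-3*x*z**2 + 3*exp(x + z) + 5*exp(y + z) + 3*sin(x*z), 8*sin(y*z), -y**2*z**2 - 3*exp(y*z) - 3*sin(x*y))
-2*y**2*z - 3*y*exp(y*z) - 3*z**2 + 3*z*cos(x*z) + 8*z*cos(y*z) + 3*exp(x + z)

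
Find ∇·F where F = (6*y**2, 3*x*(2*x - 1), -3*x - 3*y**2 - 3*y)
0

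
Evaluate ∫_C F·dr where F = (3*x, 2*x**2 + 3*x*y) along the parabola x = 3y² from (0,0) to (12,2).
1836/5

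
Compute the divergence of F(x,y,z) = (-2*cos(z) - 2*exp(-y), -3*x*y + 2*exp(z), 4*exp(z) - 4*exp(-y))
-3*x + 4*exp(z)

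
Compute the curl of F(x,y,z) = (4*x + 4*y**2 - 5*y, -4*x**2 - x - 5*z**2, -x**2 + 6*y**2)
(12*y + 10*z, 2*x, -8*x - 8*y + 4)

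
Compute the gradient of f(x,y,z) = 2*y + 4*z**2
(0, 2, 8*z)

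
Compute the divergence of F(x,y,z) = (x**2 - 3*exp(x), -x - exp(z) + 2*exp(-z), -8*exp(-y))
2*x - 3*exp(x)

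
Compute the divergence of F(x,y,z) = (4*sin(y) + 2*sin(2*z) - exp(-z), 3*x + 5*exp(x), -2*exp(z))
-2*exp(z)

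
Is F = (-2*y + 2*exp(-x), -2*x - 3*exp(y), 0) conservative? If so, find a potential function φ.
Yes, F is conservative. φ = -2*x*y - 3*exp(y) - 2*exp(-x)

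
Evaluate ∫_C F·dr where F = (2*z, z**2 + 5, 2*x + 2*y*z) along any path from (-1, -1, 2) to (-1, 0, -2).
17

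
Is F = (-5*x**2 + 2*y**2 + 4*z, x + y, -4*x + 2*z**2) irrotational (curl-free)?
No, ∇×F = (0, 8, 1 - 4*y)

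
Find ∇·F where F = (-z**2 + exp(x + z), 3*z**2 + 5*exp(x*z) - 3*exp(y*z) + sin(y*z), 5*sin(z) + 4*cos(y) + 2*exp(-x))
-3*z*exp(y*z) + z*cos(y*z) + exp(x + z) + 5*cos(z)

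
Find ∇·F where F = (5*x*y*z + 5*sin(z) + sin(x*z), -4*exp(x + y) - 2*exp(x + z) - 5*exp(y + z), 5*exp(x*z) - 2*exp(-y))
5*x*exp(x*z) + 5*y*z + z*cos(x*z) - 4*exp(x + y) - 5*exp(y + z)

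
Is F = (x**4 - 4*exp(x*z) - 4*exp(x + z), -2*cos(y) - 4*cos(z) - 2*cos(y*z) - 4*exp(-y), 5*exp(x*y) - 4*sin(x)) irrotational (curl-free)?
No, ∇×F = (5*x*exp(x*y) - 2*y*sin(y*z) - 4*sin(z), -4*x*exp(x*z) - 5*y*exp(x*y) - 4*exp(x + z) + 4*cos(x), 0)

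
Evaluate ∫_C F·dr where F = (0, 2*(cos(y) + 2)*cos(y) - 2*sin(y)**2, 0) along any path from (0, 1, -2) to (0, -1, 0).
-4*(cos(1) + 2)*sin(1)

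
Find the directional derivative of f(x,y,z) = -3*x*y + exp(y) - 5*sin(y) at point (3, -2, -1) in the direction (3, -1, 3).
sqrt(19)*(5*exp(2)*cos(2) - 1 + 27*exp(2))*exp(-2)/19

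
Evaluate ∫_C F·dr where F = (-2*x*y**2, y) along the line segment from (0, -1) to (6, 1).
-12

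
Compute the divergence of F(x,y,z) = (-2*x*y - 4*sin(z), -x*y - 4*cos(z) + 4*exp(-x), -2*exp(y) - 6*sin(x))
-x - 2*y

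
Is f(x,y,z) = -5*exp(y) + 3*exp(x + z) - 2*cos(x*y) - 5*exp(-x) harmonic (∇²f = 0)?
No, ∇²f = 2*x**2*cos(x*y) + 2*y**2*cos(x*y) - 5*exp(y) + 6*exp(x + z) - 5*exp(-x)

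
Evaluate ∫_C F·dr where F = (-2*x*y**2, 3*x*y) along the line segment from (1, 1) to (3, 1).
-8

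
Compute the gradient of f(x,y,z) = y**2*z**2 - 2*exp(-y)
(0, 2*y*z**2 + 2*exp(-y), 2*y**2*z)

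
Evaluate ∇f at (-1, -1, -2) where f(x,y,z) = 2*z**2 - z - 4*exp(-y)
(0, 4*E, -9)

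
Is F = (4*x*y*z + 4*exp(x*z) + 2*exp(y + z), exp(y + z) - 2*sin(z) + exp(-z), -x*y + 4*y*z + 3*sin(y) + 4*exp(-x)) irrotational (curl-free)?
No, ∇×F = (-x + 4*z - exp(y + z) + 3*cos(y) + 2*cos(z) + exp(-z), 4*x*y + 4*x*exp(x*z) + y + 2*exp(y + z) + 4*exp(-x), -4*x*z - 2*exp(y + z))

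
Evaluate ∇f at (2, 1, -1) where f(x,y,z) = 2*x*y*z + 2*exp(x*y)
(-2 + 2*exp(2), -4 + 4*exp(2), 4)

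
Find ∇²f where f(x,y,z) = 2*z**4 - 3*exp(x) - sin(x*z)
x**2*sin(x*z) + z**2*sin(x*z) + 24*z**2 - 3*exp(x)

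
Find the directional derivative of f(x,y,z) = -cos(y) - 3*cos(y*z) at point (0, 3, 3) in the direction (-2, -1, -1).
-sqrt(6)*(sin(3) + 18*sin(9))/6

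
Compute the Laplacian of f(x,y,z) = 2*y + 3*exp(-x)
3*exp(-x)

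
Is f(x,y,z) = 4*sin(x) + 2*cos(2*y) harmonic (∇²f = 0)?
No, ∇²f = -4*sin(x) - 8*cos(2*y)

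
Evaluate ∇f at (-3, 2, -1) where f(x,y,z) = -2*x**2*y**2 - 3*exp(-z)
(48, -72, 3*E)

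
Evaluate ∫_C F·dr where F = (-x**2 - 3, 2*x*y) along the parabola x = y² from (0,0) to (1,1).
-17/6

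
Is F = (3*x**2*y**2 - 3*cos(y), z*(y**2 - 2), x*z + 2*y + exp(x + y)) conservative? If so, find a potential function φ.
No, ∇×F = (-y**2 + exp(x + y) + 4, -z - exp(x + y), -6*x**2*y - 3*sin(y)) ≠ 0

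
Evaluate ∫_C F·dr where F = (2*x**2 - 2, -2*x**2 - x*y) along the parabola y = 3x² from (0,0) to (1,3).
-119/15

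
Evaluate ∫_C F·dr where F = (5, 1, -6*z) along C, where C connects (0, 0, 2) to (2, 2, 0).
24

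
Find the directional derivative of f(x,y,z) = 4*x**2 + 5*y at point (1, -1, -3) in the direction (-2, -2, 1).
-26/3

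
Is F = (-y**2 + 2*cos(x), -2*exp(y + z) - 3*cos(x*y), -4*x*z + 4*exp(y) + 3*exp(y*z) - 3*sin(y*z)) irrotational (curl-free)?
No, ∇×F = (3*z*exp(y*z) - 3*z*cos(y*z) + 4*exp(y) + 2*exp(y + z), 4*z, y*(3*sin(x*y) + 2))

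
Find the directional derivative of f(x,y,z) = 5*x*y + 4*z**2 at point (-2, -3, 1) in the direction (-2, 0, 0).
15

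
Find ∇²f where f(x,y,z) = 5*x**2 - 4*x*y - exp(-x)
10 - exp(-x)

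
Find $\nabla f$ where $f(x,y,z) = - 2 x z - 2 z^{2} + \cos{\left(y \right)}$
(-2*z, -sin(y), -2*x - 4*z)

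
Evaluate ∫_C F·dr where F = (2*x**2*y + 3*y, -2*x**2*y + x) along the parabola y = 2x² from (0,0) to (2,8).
-592/5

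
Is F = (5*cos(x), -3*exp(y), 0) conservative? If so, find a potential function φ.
Yes, F is conservative. φ = -3*exp(y) + 5*sin(x)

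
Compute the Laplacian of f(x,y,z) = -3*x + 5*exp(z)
5*exp(z)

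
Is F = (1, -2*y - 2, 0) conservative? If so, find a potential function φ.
Yes, F is conservative. φ = x - y**2 - 2*y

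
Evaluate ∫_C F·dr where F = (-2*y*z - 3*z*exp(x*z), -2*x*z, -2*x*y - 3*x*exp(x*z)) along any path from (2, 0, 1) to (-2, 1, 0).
-3 + 3*exp(2)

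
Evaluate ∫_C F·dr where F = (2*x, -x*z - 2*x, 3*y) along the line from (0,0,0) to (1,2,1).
4/3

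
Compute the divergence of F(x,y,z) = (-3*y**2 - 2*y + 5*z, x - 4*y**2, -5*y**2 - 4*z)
-8*y - 4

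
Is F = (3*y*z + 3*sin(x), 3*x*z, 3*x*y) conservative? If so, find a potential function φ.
Yes, F is conservative. φ = 3*x*y*z - 3*cos(x)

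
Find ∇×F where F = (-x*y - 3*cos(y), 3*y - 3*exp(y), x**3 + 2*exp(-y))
(-2*exp(-y), -3*x**2, x - 3*sin(y))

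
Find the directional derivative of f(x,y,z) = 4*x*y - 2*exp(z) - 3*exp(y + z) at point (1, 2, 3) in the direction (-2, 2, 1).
-3*exp(5) - 2*exp(3)/3 - 8/3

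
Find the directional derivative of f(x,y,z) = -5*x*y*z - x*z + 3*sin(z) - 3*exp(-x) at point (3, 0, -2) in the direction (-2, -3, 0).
2*sqrt(13)*(-47*exp(3) - 3)*exp(-3)/13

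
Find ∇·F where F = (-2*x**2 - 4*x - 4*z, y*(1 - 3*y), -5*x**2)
-4*x - 6*y - 3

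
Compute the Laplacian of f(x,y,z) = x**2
2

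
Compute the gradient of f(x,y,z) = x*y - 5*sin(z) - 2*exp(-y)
(y, x + 2*exp(-y), -5*cos(z))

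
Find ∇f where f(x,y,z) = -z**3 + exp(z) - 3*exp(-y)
(0, 3*exp(-y), -3*z**2 + exp(z))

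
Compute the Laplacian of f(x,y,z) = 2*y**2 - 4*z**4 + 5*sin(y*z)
-5*y**2*sin(y*z) - 5*z**2*sin(y*z) - 48*z**2 + 4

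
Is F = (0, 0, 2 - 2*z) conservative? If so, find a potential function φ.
Yes, F is conservative. φ = z*(2 - z)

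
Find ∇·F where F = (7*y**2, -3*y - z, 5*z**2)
10*z - 3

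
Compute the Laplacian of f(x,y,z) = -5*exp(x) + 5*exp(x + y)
-5*exp(x) + 10*exp(x + y)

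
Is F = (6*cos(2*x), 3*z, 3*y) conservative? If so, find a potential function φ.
Yes, F is conservative. φ = 3*y*z + 3*sin(2*x)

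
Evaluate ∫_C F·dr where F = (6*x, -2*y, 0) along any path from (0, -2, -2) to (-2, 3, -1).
7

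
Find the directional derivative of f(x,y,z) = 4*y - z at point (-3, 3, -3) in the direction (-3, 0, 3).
-sqrt(2)/2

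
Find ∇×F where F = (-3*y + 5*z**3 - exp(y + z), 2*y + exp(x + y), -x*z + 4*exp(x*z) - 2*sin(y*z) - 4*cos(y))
(-2*z*cos(y*z) + 4*sin(y), 15*z**2 - 4*z*exp(x*z) + z - exp(y + z), exp(x + y) + exp(y + z) + 3)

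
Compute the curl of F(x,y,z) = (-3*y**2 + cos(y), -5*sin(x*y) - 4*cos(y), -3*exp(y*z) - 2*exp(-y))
(-3*z*exp(y*z) + 2*exp(-y), 0, -5*y*cos(x*y) + 6*y + sin(y))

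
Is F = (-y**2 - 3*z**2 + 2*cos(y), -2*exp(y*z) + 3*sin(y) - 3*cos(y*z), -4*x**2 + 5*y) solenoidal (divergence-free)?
No, ∇·F = -2*z*exp(y*z) + 3*z*sin(y*z) + 3*cos(y)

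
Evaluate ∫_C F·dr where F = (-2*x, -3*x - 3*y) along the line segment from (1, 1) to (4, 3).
-42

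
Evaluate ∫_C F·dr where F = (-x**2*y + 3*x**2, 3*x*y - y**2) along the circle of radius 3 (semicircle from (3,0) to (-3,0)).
81*pi/8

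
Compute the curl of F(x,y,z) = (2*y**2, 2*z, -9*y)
(-11, 0, -4*y)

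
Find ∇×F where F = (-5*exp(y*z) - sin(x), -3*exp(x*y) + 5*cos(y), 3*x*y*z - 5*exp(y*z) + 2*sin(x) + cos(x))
(z*(3*x - 5*exp(y*z)), -3*y*z - 5*y*exp(y*z) + sin(x) - 2*cos(x), -3*y*exp(x*y) + 5*z*exp(y*z))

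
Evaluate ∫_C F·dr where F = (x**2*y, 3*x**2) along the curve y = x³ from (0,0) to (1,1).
59/30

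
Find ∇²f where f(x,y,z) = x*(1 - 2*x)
-4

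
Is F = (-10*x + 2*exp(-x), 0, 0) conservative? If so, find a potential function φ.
Yes, F is conservative. φ = -5*x**2 - 2*exp(-x)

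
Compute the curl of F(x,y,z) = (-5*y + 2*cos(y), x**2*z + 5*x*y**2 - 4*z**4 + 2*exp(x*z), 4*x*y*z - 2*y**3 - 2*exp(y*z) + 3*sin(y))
(-x**2 + 4*x*z - 2*x*exp(x*z) - 6*y**2 + 16*z**3 - 2*z*exp(y*z) + 3*cos(y), -4*y*z, 2*x*z + 5*y**2 + 2*z*exp(x*z) + 2*sin(y) + 5)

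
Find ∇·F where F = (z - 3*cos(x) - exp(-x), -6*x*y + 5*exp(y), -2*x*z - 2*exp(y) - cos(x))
-8*x + 5*exp(y) + 3*sin(x) + exp(-x)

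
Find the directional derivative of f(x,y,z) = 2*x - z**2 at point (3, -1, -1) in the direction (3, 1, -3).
0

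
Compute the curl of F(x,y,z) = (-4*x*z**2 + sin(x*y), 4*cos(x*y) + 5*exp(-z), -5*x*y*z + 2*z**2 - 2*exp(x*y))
(-5*x*z - 2*x*exp(x*y) + 5*exp(-z), -8*x*z + 5*y*z + 2*y*exp(x*y), -x*cos(x*y) - 4*y*sin(x*y))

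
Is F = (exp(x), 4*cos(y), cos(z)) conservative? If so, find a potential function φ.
Yes, F is conservative. φ = exp(x) + 4*sin(y) + sin(z)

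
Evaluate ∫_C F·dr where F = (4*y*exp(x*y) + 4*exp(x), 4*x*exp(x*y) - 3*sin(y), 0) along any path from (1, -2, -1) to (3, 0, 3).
-4*E - 4*exp(-2) - 3*cos(2) + 7 + 4*exp(3)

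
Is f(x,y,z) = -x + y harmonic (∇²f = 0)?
Yes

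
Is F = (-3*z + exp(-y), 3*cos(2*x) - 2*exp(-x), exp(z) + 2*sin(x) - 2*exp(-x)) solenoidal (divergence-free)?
No, ∇·F = exp(z)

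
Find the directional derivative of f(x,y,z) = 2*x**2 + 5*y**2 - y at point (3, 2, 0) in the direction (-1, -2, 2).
-50/3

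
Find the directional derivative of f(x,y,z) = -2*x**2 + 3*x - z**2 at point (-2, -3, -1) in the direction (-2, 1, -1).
-4*sqrt(6)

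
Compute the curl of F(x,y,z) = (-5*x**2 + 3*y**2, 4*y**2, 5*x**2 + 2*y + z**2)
(2, -10*x, -6*y)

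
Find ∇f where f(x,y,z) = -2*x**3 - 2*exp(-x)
(-6*x**2 + 2*exp(-x), 0, 0)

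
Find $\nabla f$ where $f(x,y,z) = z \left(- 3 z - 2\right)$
(0, 0, -6*z - 2)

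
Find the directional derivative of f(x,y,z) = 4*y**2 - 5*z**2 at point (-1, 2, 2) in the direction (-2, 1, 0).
16*sqrt(5)/5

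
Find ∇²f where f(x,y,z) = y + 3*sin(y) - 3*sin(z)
-3*sin(y) + 3*sin(z)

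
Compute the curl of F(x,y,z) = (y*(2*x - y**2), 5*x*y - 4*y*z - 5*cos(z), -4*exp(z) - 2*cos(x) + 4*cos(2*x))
(4*y - 5*sin(z), 2*(8*cos(x) - 1)*sin(x), -2*x + 3*y**2 + 5*y)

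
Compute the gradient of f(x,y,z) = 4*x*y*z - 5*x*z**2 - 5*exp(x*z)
(z*(4*y - 5*z - 5*exp(x*z)), 4*x*z, x*(4*y - 10*z - 5*exp(x*z)))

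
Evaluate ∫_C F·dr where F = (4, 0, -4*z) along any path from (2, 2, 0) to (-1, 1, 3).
-30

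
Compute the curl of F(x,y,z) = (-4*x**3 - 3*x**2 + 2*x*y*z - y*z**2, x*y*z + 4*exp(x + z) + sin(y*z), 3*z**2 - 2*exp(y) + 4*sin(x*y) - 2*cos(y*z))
(-x*y + 4*x*cos(x*y) - y*cos(y*z) + 2*z*sin(y*z) - 2*exp(y) - 4*exp(x + z), 2*y*(x - z - 2*cos(x*y)), -2*x*z + y*z + z**2 + 4*exp(x + z))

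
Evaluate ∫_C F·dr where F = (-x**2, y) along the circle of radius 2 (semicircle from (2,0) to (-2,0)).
16/3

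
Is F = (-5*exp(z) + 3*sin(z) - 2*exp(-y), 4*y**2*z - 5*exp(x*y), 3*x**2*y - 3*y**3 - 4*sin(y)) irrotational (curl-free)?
No, ∇×F = (3*x**2 - 13*y**2 - 4*cos(y), -6*x*y - 5*exp(z) + 3*cos(z), -5*y*exp(x*y) - 2*exp(-y))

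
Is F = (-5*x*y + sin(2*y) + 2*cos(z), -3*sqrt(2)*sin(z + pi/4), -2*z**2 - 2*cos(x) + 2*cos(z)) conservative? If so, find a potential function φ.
No, ∇×F = (3*sqrt(2)*cos(z + pi/4), -2*sin(x) - 2*sin(z), 5*x - 2*cos(2*y)) ≠ 0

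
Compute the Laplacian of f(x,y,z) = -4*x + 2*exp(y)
2*exp(y)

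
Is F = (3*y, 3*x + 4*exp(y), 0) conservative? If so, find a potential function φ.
Yes, F is conservative. φ = 3*x*y + 4*exp(y)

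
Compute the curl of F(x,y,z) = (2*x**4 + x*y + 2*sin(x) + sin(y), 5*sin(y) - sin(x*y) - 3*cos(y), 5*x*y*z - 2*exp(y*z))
(z*(5*x - 2*exp(y*z)), -5*y*z, -x - y*cos(x*y) - cos(y))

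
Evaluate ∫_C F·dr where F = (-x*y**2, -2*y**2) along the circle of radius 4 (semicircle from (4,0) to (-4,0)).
0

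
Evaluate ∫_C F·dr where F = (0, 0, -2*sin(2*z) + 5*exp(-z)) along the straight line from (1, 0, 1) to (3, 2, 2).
-5*exp(-2) + cos(4) - cos(2) + 5*exp(-1)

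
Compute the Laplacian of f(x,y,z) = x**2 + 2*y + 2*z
2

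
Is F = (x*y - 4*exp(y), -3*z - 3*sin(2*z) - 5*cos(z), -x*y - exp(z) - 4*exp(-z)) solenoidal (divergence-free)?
No, ∇·F = y - exp(z) + 4*exp(-z)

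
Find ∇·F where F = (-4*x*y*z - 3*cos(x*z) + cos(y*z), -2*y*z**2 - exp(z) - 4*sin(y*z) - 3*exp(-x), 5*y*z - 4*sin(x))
-4*y*z + 5*y - 2*z**2 + 3*z*sin(x*z) - 4*z*cos(y*z)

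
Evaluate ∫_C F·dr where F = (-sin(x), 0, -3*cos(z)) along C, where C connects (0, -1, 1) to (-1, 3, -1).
-1 + cos(1) + 6*sin(1)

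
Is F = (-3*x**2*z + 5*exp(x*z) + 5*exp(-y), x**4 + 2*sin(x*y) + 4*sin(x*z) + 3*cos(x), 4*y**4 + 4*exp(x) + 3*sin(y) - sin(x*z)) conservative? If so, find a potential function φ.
No, ∇×F = (-4*x*cos(x*z) + 16*y**3 + 3*cos(y), -3*x**2 + 5*x*exp(x*z) + z*cos(x*z) - 4*exp(x), 4*x**3 + 2*y*cos(x*y) + 4*z*cos(x*z) - 3*sin(x) + 5*exp(-y)) ≠ 0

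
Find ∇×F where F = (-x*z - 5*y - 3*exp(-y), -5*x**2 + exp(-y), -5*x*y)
(-5*x, -x + 5*y, -10*x + 5 - 3*exp(-y))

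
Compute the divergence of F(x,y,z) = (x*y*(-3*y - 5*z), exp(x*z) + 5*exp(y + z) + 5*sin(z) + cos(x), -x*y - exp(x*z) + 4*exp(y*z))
-x*exp(x*z) - y*(3*y + 5*z) + 4*y*exp(y*z) + 5*exp(y + z)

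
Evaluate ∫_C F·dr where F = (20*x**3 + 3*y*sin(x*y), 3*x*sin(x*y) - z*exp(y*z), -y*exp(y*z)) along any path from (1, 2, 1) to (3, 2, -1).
-3*cos(6) + 3*cos(2) + 2*sinh(2) + 400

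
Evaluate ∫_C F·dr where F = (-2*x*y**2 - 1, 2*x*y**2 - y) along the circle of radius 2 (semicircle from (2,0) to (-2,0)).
4 + 4*pi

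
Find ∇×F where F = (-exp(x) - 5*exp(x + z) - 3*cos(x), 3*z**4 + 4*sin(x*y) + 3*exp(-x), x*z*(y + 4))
(z*(x - 12*z**2), -z*(y + 4) - 5*exp(x + z), 4*y*cos(x*y) - 3*exp(-x))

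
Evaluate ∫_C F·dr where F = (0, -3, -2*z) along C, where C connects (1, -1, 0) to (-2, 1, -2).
-10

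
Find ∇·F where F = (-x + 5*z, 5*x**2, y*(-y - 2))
-1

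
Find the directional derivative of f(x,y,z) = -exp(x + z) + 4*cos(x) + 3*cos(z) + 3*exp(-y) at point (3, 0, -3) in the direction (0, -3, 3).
sqrt(2)*(3*sin(3) + 2)/2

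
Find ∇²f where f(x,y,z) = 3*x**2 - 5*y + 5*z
6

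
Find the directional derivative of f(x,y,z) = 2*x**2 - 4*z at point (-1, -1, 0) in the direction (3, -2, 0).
-12*sqrt(13)/13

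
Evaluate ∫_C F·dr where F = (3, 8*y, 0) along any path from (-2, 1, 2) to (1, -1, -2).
9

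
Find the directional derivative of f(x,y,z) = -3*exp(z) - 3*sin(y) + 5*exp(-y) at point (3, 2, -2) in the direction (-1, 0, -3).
9*sqrt(10)*exp(-2)/10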